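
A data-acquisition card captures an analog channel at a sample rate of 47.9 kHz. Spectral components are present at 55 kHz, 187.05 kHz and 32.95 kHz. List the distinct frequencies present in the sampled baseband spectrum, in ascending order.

4.55 kHz, 7.1 kHz, 14.95 kHz

fs/2 = 23.95 kHz.
55 kHz mod fs = 7.1 kHz.
7.1 kHz ≤ fs/2 = 23.95 kHz, appears at 7.1 kHz.
187.05 kHz mod fs = 43.35 kHz.
43.35 kHz > fs/2 = 23.95 kHz, folds to fs − 43.35 kHz = 4.55 kHz.
32.95 kHz > fs/2 = 23.95 kHz, folds to fs − 32.95 kHz = 14.95 kHz.
Distinct values: {4.55 kHz, 7.1 kHz, 14.95 kHz}.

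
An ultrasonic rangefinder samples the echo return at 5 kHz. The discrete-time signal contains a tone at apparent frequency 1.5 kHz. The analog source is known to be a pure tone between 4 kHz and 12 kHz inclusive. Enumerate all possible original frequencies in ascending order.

Frequencies that alias to 1.5 kHz are k·fs ± 1.5 kHz for integer k ≥ 0.
k=0: 1.5 kHz.
k=1: 3.5 kHz, 6.5 kHz.
k=2: 8.5 kHz, 11.5 kHz.
k=3: 13.5 kHz, 16.5 kHz.
Within [4 kHz, 12 kHz]: 6.5 kHz, 8.5 kHz, 11.5 kHz.

6.5 kHz, 8.5 kHz, 11.5 kHz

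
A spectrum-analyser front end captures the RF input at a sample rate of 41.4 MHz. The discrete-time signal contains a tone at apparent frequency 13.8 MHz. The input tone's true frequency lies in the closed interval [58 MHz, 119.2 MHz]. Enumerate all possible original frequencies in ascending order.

69 MHz, 96.6 MHz, 110.4 MHz

Frequencies that alias to 13.8 MHz are k·fs ± 13.8 MHz for integer k ≥ 0.
k=0: 13.8 MHz.
k=1: 27.6 MHz, 55.2 MHz.
k=2: 69 MHz, 96.6 MHz.
k=3: 110.4 MHz, 138 MHz.
k=4: 151.8 MHz, 179.4 MHz.
Within [58 MHz, 119.2 MHz]: 69 MHz, 96.6 MHz, 110.4 MHz.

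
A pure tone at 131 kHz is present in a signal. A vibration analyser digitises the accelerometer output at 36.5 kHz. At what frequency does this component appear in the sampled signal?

15 kHz

131 kHz mod fs = 21.5 kHz.
21.5 kHz > fs/2 = 18.25 kHz, folds to fs − 21.5 kHz = 15 kHz.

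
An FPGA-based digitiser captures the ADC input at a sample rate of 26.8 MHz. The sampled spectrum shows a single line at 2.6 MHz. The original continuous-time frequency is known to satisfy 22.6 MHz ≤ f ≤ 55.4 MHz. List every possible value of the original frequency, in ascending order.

Frequencies that alias to 2.6 MHz are k·fs ± 2.6 MHz for integer k ≥ 0.
k=0: 2.6 MHz.
k=1: 24.2 MHz, 29.4 MHz.
k=2: 51 MHz, 56.2 MHz.
k=3: 77.8 MHz, 83 MHz.
Within [22.6 MHz, 55.4 MHz]: 24.2 MHz, 29.4 MHz, 51 MHz.

24.2 MHz, 29.4 MHz, 51 MHz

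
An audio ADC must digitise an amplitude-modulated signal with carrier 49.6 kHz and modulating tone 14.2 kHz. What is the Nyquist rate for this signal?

AM sidebands sit at fc ± fm = 35.4 kHz and 63.8 kHz.
Highest-frequency component: 63.8 kHz.
Nyquist rate = 2 × 63.8 kHz = 127.6 kHz.

127.6 kHz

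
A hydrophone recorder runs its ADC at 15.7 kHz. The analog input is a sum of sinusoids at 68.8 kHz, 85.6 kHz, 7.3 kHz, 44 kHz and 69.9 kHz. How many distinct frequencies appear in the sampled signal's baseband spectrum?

4

fs/2 = 7.85 kHz.
68.8 kHz mod fs = 6 kHz.
6 kHz ≤ fs/2 = 7.85 kHz, appears at 6 kHz.
85.6 kHz mod fs = 7.1 kHz.
7.1 kHz ≤ fs/2 = 7.85 kHz, appears at 7.1 kHz.
7.3 kHz ≤ fs/2 = 7.85 kHz, passes unchanged.
44 kHz mod fs = 12.6 kHz.
12.6 kHz > fs/2 = 7.85 kHz, folds to fs − 12.6 kHz = 3.1 kHz.
69.9 kHz mod fs = 7.1 kHz.
7.1 kHz ≤ fs/2 = 7.85 kHz, appears at 7.1 kHz.
Distinct values: {3.1 kHz, 6 kHz, 7.1 kHz, 7.3 kHz} → 4.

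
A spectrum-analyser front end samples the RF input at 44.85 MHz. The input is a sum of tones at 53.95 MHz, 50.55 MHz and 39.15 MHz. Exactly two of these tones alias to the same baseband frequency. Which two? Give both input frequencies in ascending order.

39.15 MHz, 50.55 MHz

fs/2 = 22.425 MHz.
53.95 MHz mod fs = 9.1 MHz.
9.1 MHz ≤ fs/2 = 22.425 MHz, appears at 9.1 MHz.
50.55 MHz mod fs = 5.7 MHz.
5.7 MHz ≤ fs/2 = 22.425 MHz, appears at 5.7 MHz.
39.15 MHz > fs/2 = 22.425 MHz, folds to fs − 39.15 MHz = 5.7 MHz.
39.15 MHz and 50.55 MHz both map to 5.7 MHz.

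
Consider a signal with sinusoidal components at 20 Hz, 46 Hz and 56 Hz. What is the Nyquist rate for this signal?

Highest-frequency component: 56 Hz.
Nyquist rate = 2 × 56 Hz = 112 Hz.

112 Hz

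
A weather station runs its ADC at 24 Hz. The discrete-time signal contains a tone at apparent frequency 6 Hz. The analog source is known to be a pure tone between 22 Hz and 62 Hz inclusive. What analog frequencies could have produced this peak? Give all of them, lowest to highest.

Frequencies that alias to 6 Hz are k·fs ± 6 Hz for integer k ≥ 0.
k=0: 6 Hz.
k=1: 18 Hz, 30 Hz.
k=2: 42 Hz, 54 Hz.
k=3: 66 Hz, 78 Hz.
Within [22 Hz, 62 Hz]: 30 Hz, 42 Hz, 54 Hz.

30 Hz, 42 Hz, 54 Hz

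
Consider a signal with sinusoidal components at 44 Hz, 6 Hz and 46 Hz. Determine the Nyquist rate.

Highest-frequency component: 46 Hz.
Nyquist rate = 2 × 46 Hz = 92 Hz.

92 Hz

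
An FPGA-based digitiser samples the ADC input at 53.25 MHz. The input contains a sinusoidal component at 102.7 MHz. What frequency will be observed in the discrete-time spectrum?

3.8 MHz

102.7 MHz mod fs = 49.45 MHz.
49.45 MHz > fs/2 = 26.625 MHz, folds to fs − 49.45 MHz = 3.8 MHz.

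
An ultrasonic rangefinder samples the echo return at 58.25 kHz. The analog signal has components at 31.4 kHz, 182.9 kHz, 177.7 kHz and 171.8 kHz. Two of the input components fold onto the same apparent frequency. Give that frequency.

fs/2 = 29.125 kHz.
31.4 kHz > fs/2 = 29.125 kHz, folds to fs − 31.4 kHz = 26.85 kHz.
182.9 kHz mod fs = 8.15 kHz.
8.15 kHz ≤ fs/2 = 29.125 kHz, appears at 8.15 kHz.
177.7 kHz mod fs = 2.95 kHz.
2.95 kHz ≤ fs/2 = 29.125 kHz, appears at 2.95 kHz.
171.8 kHz mod fs = 55.3 kHz.
55.3 kHz > fs/2 = 29.125 kHz, folds to fs − 55.3 kHz = 2.95 kHz.
171.8 kHz and 177.7 kHz both map to 2.95 kHz.

2.95 kHz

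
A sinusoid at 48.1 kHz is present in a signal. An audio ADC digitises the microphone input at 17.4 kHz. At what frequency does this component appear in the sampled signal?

48.1 kHz mod fs = 13.3 kHz.
13.3 kHz > fs/2 = 8.7 kHz, folds to fs − 13.3 kHz = 4.1 kHz.

4.1 kHz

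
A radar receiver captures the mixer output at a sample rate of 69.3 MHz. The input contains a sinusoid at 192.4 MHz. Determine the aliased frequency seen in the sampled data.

15.5 MHz

192.4 MHz mod fs = 53.8 MHz.
53.8 MHz > fs/2 = 34.65 MHz, folds to fs − 53.8 MHz = 15.5 MHz.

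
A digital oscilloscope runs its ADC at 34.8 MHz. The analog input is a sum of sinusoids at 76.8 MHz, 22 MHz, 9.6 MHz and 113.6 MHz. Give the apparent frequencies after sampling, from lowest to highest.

fs/2 = 17.4 MHz.
76.8 MHz mod fs = 7.2 MHz.
7.2 MHz ≤ fs/2 = 17.4 MHz, appears at 7.2 MHz.
22 MHz > fs/2 = 17.4 MHz, folds to fs − 22 MHz = 12.8 MHz.
9.6 MHz ≤ fs/2 = 17.4 MHz, passes unchanged.
113.6 MHz mod fs = 9.2 MHz.
9.2 MHz ≤ fs/2 = 17.4 MHz, appears at 9.2 MHz.
Distinct values: {7.2 MHz, 9.2 MHz, 9.6 MHz, 12.8 MHz}.

7.2 MHz, 9.2 MHz, 9.6 MHz, 12.8 MHz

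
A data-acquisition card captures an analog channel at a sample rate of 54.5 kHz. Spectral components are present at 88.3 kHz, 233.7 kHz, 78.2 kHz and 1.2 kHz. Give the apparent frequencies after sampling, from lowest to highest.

1.2 kHz, 15.7 kHz, 20.7 kHz, 23.7 kHz

fs/2 = 27.25 kHz.
88.3 kHz mod fs = 33.8 kHz.
33.8 kHz > fs/2 = 27.25 kHz, folds to fs − 33.8 kHz = 20.7 kHz.
233.7 kHz mod fs = 15.7 kHz.
15.7 kHz ≤ fs/2 = 27.25 kHz, appears at 15.7 kHz.
78.2 kHz mod fs = 23.7 kHz.
23.7 kHz ≤ fs/2 = 27.25 kHz, appears at 23.7 kHz.
1.2 kHz ≤ fs/2 = 27.25 kHz, passes unchanged.
Distinct values: {1.2 kHz, 15.7 kHz, 20.7 kHz, 23.7 kHz}.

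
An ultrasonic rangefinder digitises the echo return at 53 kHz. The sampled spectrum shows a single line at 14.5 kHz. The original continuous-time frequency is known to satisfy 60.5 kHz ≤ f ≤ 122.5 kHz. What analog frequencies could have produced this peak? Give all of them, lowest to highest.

67.5 kHz, 91.5 kHz, 120.5 kHz

Frequencies that alias to 14.5 kHz are k·fs ± 14.5 kHz for integer k ≥ 0.
k=0: 14.5 kHz.
k=1: 38.5 kHz, 67.5 kHz.
k=2: 91.5 kHz, 120.5 kHz.
k=3: 144.5 kHz, 173.5 kHz.
Within [60.5 kHz, 122.5 kHz]: 67.5 kHz, 91.5 kHz, 120.5 kHz.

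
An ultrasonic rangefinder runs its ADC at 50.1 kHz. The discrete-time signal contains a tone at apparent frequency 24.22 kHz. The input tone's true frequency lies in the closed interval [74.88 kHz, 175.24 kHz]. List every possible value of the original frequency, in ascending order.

Frequencies that alias to 24.22 kHz are k·fs ± 24.22 kHz for integer k ≥ 0.
k=0: 24.22 kHz.
k=1: 25.88 kHz, 74.32 kHz.
k=2: 75.98 kHz, 124.42 kHz.
k=3: 126.08 kHz, 174.52 kHz.
k=4: 176.18 kHz, 224.62 kHz.
Within [74.88 kHz, 175.24 kHz]: 75.98 kHz, 124.42 kHz, 126.08 kHz, 174.52 kHz.

75.98 kHz, 124.42 kHz, 126.08 kHz, 174.52 kHz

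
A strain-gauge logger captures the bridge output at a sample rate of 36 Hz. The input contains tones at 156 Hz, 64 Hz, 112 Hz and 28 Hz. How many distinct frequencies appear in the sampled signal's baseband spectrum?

fs/2 = 18 Hz.
156 Hz mod fs = 12 Hz.
12 Hz ≤ fs/2 = 18 Hz, appears at 12 Hz.
64 Hz mod fs = 28 Hz.
28 Hz > fs/2 = 18 Hz, folds to fs − 28 Hz = 8 Hz.
112 Hz mod fs = 4 Hz.
4 Hz ≤ fs/2 = 18 Hz, appears at 4 Hz.
28 Hz > fs/2 = 18 Hz, folds to fs − 28 Hz = 8 Hz.
Distinct values: {4 Hz, 8 Hz, 12 Hz} → 3.

3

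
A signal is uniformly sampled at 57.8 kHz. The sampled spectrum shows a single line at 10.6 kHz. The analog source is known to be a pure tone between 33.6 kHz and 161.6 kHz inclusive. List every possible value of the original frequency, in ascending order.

47.2 kHz, 68.4 kHz, 105 kHz, 126.2 kHz

Frequencies that alias to 10.6 kHz are k·fs ± 10.6 kHz for integer k ≥ 0.
k=0: 10.6 kHz.
k=1: 47.2 kHz, 68.4 kHz.
k=2: 105 kHz, 126.2 kHz.
k=3: 162.8 kHz, 184 kHz.
Within [33.6 kHz, 161.6 kHz]: 47.2 kHz, 68.4 kHz, 105 kHz, 126.2 kHz.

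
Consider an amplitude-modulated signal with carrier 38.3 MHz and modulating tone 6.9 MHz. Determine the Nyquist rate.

90.4 MHz

AM sidebands sit at fc ± fm = 31.4 MHz and 45.2 MHz.
Highest-frequency component: 45.2 MHz.
Nyquist rate = 2 × 45.2 MHz = 90.4 MHz.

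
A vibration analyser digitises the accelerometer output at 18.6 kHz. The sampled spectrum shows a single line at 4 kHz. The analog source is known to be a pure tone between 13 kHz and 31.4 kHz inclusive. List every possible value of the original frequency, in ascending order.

14.6 kHz, 22.6 kHz

Frequencies that alias to 4 kHz are k·fs ± 4 kHz for integer k ≥ 0.
k=0: 4 kHz.
k=1: 14.6 kHz, 22.6 kHz.
k=2: 33.2 kHz, 41.2 kHz.
Within [13 kHz, 31.4 kHz]: 14.6 kHz, 22.6 kHz.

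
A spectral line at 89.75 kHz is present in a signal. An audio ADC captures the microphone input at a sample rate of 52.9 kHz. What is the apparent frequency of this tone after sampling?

89.75 kHz mod fs = 36.85 kHz.
36.85 kHz > fs/2 = 26.45 kHz, folds to fs − 36.85 kHz = 16.05 kHz.

16.05 kHz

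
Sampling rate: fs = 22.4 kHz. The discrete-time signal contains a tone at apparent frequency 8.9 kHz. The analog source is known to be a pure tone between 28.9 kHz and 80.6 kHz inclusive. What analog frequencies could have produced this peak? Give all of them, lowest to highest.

31.3 kHz, 35.9 kHz, 53.7 kHz, 58.3 kHz, 76.1 kHz

Frequencies that alias to 8.9 kHz are k·fs ± 8.9 kHz for integer k ≥ 0.
k=0: 8.9 kHz.
k=1: 13.5 kHz, 31.3 kHz.
k=2: 35.9 kHz, 53.7 kHz.
k=3: 58.3 kHz, 76.1 kHz.
k=4: 80.7 kHz, 98.5 kHz.
Within [28.9 kHz, 80.6 kHz]: 31.3 kHz, 35.9 kHz, 53.7 kHz, 58.3 kHz, 76.1 kHz.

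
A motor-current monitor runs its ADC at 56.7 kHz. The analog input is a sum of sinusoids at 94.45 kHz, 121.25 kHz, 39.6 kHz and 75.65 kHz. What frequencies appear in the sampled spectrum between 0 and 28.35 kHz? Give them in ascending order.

fs/2 = 28.35 kHz.
94.45 kHz mod fs = 37.75 kHz.
37.75 kHz > fs/2 = 28.35 kHz, folds to fs − 37.75 kHz = 18.95 kHz.
121.25 kHz mod fs = 7.85 kHz.
7.85 kHz ≤ fs/2 = 28.35 kHz, appears at 7.85 kHz.
39.6 kHz > fs/2 = 28.35 kHz, folds to fs − 39.6 kHz = 17.1 kHz.
75.65 kHz mod fs = 18.95 kHz.
18.95 kHz ≤ fs/2 = 28.35 kHz, appears at 18.95 kHz.
Distinct values: {7.85 kHz, 17.1 kHz, 18.95 kHz}.

7.85 kHz, 17.1 kHz, 18.95 kHz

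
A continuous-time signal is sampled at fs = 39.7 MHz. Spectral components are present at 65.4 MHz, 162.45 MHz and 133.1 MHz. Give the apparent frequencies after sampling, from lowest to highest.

fs/2 = 19.85 MHz.
65.4 MHz mod fs = 25.7 MHz.
25.7 MHz > fs/2 = 19.85 MHz, folds to fs − 25.7 MHz = 14 MHz.
162.45 MHz mod fs = 3.65 MHz.
3.65 MHz ≤ fs/2 = 19.85 MHz, appears at 3.65 MHz.
133.1 MHz mod fs = 14 MHz.
14 MHz ≤ fs/2 = 19.85 MHz, appears at 14 MHz.
Distinct values: {3.65 MHz, 14 MHz}.

3.65 MHz, 14 MHz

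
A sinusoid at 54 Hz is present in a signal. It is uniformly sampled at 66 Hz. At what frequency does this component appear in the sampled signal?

12 Hz

54 Hz > fs/2 = 33 Hz, folds to fs − 54 Hz = 12 Hz.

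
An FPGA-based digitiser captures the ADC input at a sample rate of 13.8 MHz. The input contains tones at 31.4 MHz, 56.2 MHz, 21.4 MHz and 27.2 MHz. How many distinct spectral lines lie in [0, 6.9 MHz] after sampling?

4

fs/2 = 6.9 MHz.
31.4 MHz mod fs = 3.8 MHz.
3.8 MHz ≤ fs/2 = 6.9 MHz, appears at 3.8 MHz.
56.2 MHz mod fs = 1 MHz.
1 MHz ≤ fs/2 = 6.9 MHz, appears at 1 MHz.
21.4 MHz mod fs = 7.6 MHz.
7.6 MHz > fs/2 = 6.9 MHz, folds to fs − 7.6 MHz = 6.2 MHz.
27.2 MHz mod fs = 13.4 MHz.
13.4 MHz > fs/2 = 6.9 MHz, folds to fs − 13.4 MHz = 0.4 MHz.
Distinct values: {0.4 MHz, 1 MHz, 3.8 MHz, 6.2 MHz} → 4.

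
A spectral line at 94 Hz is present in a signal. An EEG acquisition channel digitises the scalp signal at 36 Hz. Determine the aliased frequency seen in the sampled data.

94 Hz mod fs = 22 Hz.
22 Hz > fs/2 = 18 Hz, folds to fs − 22 Hz = 14 Hz.

14 Hz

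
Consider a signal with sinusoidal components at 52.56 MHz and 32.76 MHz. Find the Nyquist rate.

Highest-frequency component: 52.56 MHz.
Nyquist rate = 2 × 52.56 MHz = 105.12 MHz.

105.12 MHz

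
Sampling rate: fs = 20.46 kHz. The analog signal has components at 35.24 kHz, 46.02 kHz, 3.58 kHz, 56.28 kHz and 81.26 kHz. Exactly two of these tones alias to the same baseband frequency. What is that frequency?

5.1 kHz

fs/2 = 10.23 kHz.
35.24 kHz mod fs = 14.78 kHz.
14.78 kHz > fs/2 = 10.23 kHz, folds to fs − 14.78 kHz = 5.68 kHz.
46.02 kHz mod fs = 5.1 kHz.
5.1 kHz ≤ fs/2 = 10.23 kHz, appears at 5.1 kHz.
3.58 kHz ≤ fs/2 = 10.23 kHz, passes unchanged.
56.28 kHz mod fs = 15.36 kHz.
15.36 kHz > fs/2 = 10.23 kHz, folds to fs − 15.36 kHz = 5.1 kHz.
81.26 kHz mod fs = 19.88 kHz.
19.88 kHz > fs/2 = 10.23 kHz, folds to fs − 19.88 kHz = 0.58 kHz.
46.02 kHz and 56.28 kHz both map to 5.1 kHz.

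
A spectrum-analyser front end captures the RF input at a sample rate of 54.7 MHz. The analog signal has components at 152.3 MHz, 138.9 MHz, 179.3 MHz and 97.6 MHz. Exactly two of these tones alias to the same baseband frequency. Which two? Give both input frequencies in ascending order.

fs/2 = 27.35 MHz.
152.3 MHz mod fs = 42.9 MHz.
42.9 MHz > fs/2 = 27.35 MHz, folds to fs − 42.9 MHz = 11.8 MHz.
138.9 MHz mod fs = 29.5 MHz.
29.5 MHz > fs/2 = 27.35 MHz, folds to fs − 29.5 MHz = 25.2 MHz.
179.3 MHz mod fs = 15.2 MHz.
15.2 MHz ≤ fs/2 = 27.35 MHz, appears at 15.2 MHz.
97.6 MHz mod fs = 42.9 MHz.
42.9 MHz > fs/2 = 27.35 MHz, folds to fs − 42.9 MHz = 11.8 MHz.
97.6 MHz and 152.3 MHz both map to 11.8 MHz.

97.6 MHz, 152.3 MHz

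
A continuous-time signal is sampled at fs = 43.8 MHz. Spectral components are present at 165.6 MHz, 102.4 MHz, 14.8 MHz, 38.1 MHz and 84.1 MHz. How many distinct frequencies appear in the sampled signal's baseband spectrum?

fs/2 = 21.9 MHz.
165.6 MHz mod fs = 34.2 MHz.
34.2 MHz > fs/2 = 21.9 MHz, folds to fs − 34.2 MHz = 9.6 MHz.
102.4 MHz mod fs = 14.8 MHz.
14.8 MHz ≤ fs/2 = 21.9 MHz, appears at 14.8 MHz.
14.8 MHz ≤ fs/2 = 21.9 MHz, passes unchanged.
38.1 MHz > fs/2 = 21.9 MHz, folds to fs − 38.1 MHz = 5.7 MHz.
84.1 MHz mod fs = 40.3 MHz.
40.3 MHz > fs/2 = 21.9 MHz, folds to fs − 40.3 MHz = 3.5 MHz.
Distinct values: {3.5 MHz, 5.7 MHz, 9.6 MHz, 14.8 MHz} → 4.

4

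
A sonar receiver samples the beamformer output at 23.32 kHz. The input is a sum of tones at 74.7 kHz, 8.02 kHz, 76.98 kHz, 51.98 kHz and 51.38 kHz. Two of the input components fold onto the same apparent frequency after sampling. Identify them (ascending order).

51.38 kHz, 74.7 kHz

fs/2 = 11.66 kHz.
74.7 kHz mod fs = 4.74 kHz.
4.74 kHz ≤ fs/2 = 11.66 kHz, appears at 4.74 kHz.
8.02 kHz ≤ fs/2 = 11.66 kHz, passes unchanged.
76.98 kHz mod fs = 7.02 kHz.
7.02 kHz ≤ fs/2 = 11.66 kHz, appears at 7.02 kHz.
51.98 kHz mod fs = 5.34 kHz.
5.34 kHz ≤ fs/2 = 11.66 kHz, appears at 5.34 kHz.
51.38 kHz mod fs = 4.74 kHz.
4.74 kHz ≤ fs/2 = 11.66 kHz, appears at 4.74 kHz.
51.38 kHz and 74.7 kHz both map to 4.74 kHz.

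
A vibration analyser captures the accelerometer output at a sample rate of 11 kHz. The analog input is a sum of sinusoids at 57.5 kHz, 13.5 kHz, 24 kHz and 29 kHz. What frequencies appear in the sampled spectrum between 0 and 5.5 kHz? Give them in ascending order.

fs/2 = 5.5 kHz.
57.5 kHz mod fs = 2.5 kHz.
2.5 kHz ≤ fs/2 = 5.5 kHz, appears at 2.5 kHz.
13.5 kHz mod fs = 2.5 kHz.
2.5 kHz ≤ fs/2 = 5.5 kHz, appears at 2.5 kHz.
24 kHz mod fs = 2 kHz.
2 kHz ≤ fs/2 = 5.5 kHz, appears at 2 kHz.
29 kHz mod fs = 7 kHz.
7 kHz > fs/2 = 5.5 kHz, folds to fs − 7 kHz = 4 kHz.
Distinct values: {2 kHz, 2.5 kHz, 4 kHz}.

2 kHz, 2.5 kHz, 4 kHz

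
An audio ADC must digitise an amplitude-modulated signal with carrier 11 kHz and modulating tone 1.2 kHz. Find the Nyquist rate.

AM sidebands sit at fc ± fm = 9.8 kHz and 12.2 kHz.
Highest-frequency component: 12.2 kHz.
Nyquist rate = 2 × 12.2 kHz = 24.4 kHz.

24.4 kHz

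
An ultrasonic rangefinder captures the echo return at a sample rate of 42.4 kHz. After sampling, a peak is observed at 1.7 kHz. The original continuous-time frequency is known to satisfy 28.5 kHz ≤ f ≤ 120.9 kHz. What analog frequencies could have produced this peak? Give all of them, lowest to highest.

40.7 kHz, 44.1 kHz, 83.1 kHz, 86.5 kHz

Frequencies that alias to 1.7 kHz are k·fs ± 1.7 kHz for integer k ≥ 0.
k=0: 1.7 kHz.
k=1: 40.7 kHz, 44.1 kHz.
k=2: 83.1 kHz, 86.5 kHz.
k=3: 125.5 kHz, 128.9 kHz.
Within [28.5 kHz, 120.9 kHz]: 40.7 kHz, 44.1 kHz, 83.1 kHz, 86.5 kHz.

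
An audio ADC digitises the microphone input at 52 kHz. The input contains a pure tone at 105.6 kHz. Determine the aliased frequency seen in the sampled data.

1.6 kHz

105.6 kHz mod fs = 1.6 kHz.
1.6 kHz ≤ fs/2 = 26 kHz, appears at 1.6 kHz.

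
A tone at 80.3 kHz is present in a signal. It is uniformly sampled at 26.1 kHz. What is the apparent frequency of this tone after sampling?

2 kHz

80.3 kHz mod fs = 2 kHz.
2 kHz ≤ fs/2 = 13.05 kHz, appears at 2 kHz.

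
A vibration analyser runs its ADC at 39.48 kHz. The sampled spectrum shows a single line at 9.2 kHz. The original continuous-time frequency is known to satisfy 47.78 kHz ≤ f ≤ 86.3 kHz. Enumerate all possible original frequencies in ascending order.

48.68 kHz, 69.76 kHz

Frequencies that alias to 9.2 kHz are k·fs ± 9.2 kHz for integer k ≥ 0.
k=0: 9.2 kHz.
k=1: 30.28 kHz, 48.68 kHz.
k=2: 69.76 kHz, 88.16 kHz.
k=3: 109.24 kHz, 127.64 kHz.
Within [47.78 kHz, 86.3 kHz]: 48.68 kHz, 69.76 kHz.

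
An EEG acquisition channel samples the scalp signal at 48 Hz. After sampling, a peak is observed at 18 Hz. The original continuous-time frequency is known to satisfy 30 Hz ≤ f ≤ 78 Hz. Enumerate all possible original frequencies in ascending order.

30 Hz, 66 Hz, 78 Hz

Frequencies that alias to 18 Hz are k·fs ± 18 Hz for integer k ≥ 0.
k=0: 18 Hz.
k=1: 30 Hz, 66 Hz.
k=2: 78 Hz, 114 Hz.
k=3: 126 Hz, 162 Hz.
Within [30 Hz, 78 Hz]: 30 Hz, 66 Hz, 78 Hz.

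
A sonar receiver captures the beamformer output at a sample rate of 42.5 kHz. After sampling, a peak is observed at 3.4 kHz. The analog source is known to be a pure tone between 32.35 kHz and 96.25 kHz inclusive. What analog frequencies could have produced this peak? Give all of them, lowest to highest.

39.1 kHz, 45.9 kHz, 81.6 kHz, 88.4 kHz

Frequencies that alias to 3.4 kHz are k·fs ± 3.4 kHz for integer k ≥ 0.
k=0: 3.4 kHz.
k=1: 39.1 kHz, 45.9 kHz.
k=2: 81.6 kHz, 88.4 kHz.
k=3: 124.1 kHz, 130.9 kHz.
Within [32.35 kHz, 96.25 kHz]: 39.1 kHz, 45.9 kHz, 81.6 kHz, 88.4 kHz.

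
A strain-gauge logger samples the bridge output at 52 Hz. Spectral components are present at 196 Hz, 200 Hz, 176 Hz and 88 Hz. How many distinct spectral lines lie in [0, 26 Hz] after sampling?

fs/2 = 26 Hz.
196 Hz mod fs = 40 Hz.
40 Hz > fs/2 = 26 Hz, folds to fs − 40 Hz = 12 Hz.
200 Hz mod fs = 44 Hz.
44 Hz > fs/2 = 26 Hz, folds to fs − 44 Hz = 8 Hz.
176 Hz mod fs = 20 Hz.
20 Hz ≤ fs/2 = 26 Hz, appears at 20 Hz.
88 Hz mod fs = 36 Hz.
36 Hz > fs/2 = 26 Hz, folds to fs − 36 Hz = 16 Hz.
Distinct values: {8 Hz, 12 Hz, 16 Hz, 20 Hz} → 4.

4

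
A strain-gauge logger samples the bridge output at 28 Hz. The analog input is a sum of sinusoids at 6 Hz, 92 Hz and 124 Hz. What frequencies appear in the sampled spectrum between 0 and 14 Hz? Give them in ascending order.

6 Hz, 8 Hz, 12 Hz

fs/2 = 14 Hz.
6 Hz ≤ fs/2 = 14 Hz, passes unchanged.
92 Hz mod fs = 8 Hz.
8 Hz ≤ fs/2 = 14 Hz, appears at 8 Hz.
124 Hz mod fs = 12 Hz.
12 Hz ≤ fs/2 = 14 Hz, appears at 12 Hz.
Distinct values: {6 Hz, 8 Hz, 12 Hz}.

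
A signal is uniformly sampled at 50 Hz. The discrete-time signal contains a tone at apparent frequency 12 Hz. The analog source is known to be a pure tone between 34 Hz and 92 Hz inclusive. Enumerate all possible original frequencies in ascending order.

Frequencies that alias to 12 Hz are k·fs ± 12 Hz for integer k ≥ 0.
k=0: 12 Hz.
k=1: 38 Hz, 62 Hz.
k=2: 88 Hz, 112 Hz.
k=3: 138 Hz, 162 Hz.
Within [34 Hz, 92 Hz]: 38 Hz, 62 Hz, 88 Hz.

38 Hz, 62 Hz, 88 Hz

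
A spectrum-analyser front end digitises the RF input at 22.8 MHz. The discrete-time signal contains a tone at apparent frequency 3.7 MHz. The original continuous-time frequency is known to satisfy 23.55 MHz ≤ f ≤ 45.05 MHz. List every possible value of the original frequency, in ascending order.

Frequencies that alias to 3.7 MHz are k·fs ± 3.7 MHz for integer k ≥ 0.
k=0: 3.7 MHz.
k=1: 19.1 MHz, 26.5 MHz.
k=2: 41.9 MHz, 49.3 MHz.
k=3: 64.7 MHz, 72.1 MHz.
Within [23.55 MHz, 45.05 MHz]: 26.5 MHz, 41.9 MHz.

26.5 MHz, 41.9 MHz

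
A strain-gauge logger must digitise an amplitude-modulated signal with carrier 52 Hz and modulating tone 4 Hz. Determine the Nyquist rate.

112 Hz

AM sidebands sit at fc ± fm = 48 Hz and 56 Hz.
Highest-frequency component: 56 Hz.
Nyquist rate = 2 × 56 Hz = 112 Hz.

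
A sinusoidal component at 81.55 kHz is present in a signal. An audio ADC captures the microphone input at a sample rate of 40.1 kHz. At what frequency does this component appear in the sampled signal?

81.55 kHz mod fs = 1.35 kHz.
1.35 kHz ≤ fs/2 = 20.05 kHz, appears at 1.35 kHz.

1.35 kHz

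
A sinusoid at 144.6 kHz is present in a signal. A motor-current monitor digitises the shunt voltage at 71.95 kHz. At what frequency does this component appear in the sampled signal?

144.6 kHz mod fs = 0.7 kHz.
0.7 kHz ≤ fs/2 = 35.975 kHz, appears at 0.7 kHz.

0.7 kHz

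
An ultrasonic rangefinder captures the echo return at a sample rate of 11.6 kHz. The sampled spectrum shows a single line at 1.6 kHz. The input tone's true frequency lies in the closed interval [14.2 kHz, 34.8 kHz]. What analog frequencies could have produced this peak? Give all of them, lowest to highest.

21.6 kHz, 24.8 kHz, 33.2 kHz

Frequencies that alias to 1.6 kHz are k·fs ± 1.6 kHz for integer k ≥ 0.
k=0: 1.6 kHz.
k=1: 10 kHz, 13.2 kHz.
k=2: 21.6 kHz, 24.8 kHz.
k=3: 33.2 kHz, 36.4 kHz.
k=4: 44.8 kHz, 48 kHz.
Within [14.2 kHz, 34.8 kHz]: 21.6 kHz, 24.8 kHz, 33.2 kHz.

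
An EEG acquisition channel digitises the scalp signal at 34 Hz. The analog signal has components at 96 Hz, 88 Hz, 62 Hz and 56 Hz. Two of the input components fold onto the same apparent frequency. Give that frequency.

6 Hz

fs/2 = 17 Hz.
96 Hz mod fs = 28 Hz.
28 Hz > fs/2 = 17 Hz, folds to fs − 28 Hz = 6 Hz.
88 Hz mod fs = 20 Hz.
20 Hz > fs/2 = 17 Hz, folds to fs − 20 Hz = 14 Hz.
62 Hz mod fs = 28 Hz.
28 Hz > fs/2 = 17 Hz, folds to fs − 28 Hz = 6 Hz.
56 Hz mod fs = 22 Hz.
22 Hz > fs/2 = 17 Hz, folds to fs − 22 Hz = 12 Hz.
62 Hz and 96 Hz both map to 6 Hz.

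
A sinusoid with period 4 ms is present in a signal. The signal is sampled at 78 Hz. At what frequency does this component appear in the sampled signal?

T = 4 ms → f = 1/T = 250 Hz.
250 Hz mod fs = 16 Hz.
16 Hz ≤ fs/2 = 39 Hz, appears at 16 Hz.

16 Hz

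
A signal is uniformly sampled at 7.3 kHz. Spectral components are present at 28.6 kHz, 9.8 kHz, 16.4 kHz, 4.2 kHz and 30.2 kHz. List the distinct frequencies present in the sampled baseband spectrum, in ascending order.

0.6 kHz, 1 kHz, 1.8 kHz, 2.5 kHz, 3.1 kHz

fs/2 = 3.65 kHz.
28.6 kHz mod fs = 6.7 kHz.
6.7 kHz > fs/2 = 3.65 kHz, folds to fs − 6.7 kHz = 0.6 kHz.
9.8 kHz mod fs = 2.5 kHz.
2.5 kHz ≤ fs/2 = 3.65 kHz, appears at 2.5 kHz.
16.4 kHz mod fs = 1.8 kHz.
1.8 kHz ≤ fs/2 = 3.65 kHz, appears at 1.8 kHz.
4.2 kHz > fs/2 = 3.65 kHz, folds to fs − 4.2 kHz = 3.1 kHz.
30.2 kHz mod fs = 1 kHz.
1 kHz ≤ fs/2 = 3.65 kHz, appears at 1 kHz.
Distinct values: {0.6 kHz, 1 kHz, 1.8 kHz, 2.5 kHz, 3.1 kHz}.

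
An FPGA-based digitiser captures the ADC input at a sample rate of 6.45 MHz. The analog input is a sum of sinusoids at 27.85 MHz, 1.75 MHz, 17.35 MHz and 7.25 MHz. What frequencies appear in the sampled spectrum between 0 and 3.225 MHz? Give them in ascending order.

fs/2 = 3.225 MHz.
27.85 MHz mod fs = 2.05 MHz.
2.05 MHz ≤ fs/2 = 3.225 MHz, appears at 2.05 MHz.
1.75 MHz ≤ fs/2 = 3.225 MHz, passes unchanged.
17.35 MHz mod fs = 4.45 MHz.
4.45 MHz > fs/2 = 3.225 MHz, folds to fs − 4.45 MHz = 2 MHz.
7.25 MHz mod fs = 0.8 MHz.
0.8 MHz ≤ fs/2 = 3.225 MHz, appears at 0.8 MHz.
Distinct values: {0.8 MHz, 1.75 MHz, 2 MHz, 2.05 MHz}.

0.8 MHz, 1.75 MHz, 2 MHz, 2.05 MHz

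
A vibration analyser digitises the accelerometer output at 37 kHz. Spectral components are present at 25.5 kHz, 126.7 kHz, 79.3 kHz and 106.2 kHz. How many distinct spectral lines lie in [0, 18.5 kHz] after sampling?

4

fs/2 = 18.5 kHz.
25.5 kHz > fs/2 = 18.5 kHz, folds to fs − 25.5 kHz = 11.5 kHz.
126.7 kHz mod fs = 15.7 kHz.
15.7 kHz ≤ fs/2 = 18.5 kHz, appears at 15.7 kHz.
79.3 kHz mod fs = 5.3 kHz.
5.3 kHz ≤ fs/2 = 18.5 kHz, appears at 5.3 kHz.
106.2 kHz mod fs = 32.2 kHz.
32.2 kHz > fs/2 = 18.5 kHz, folds to fs − 32.2 kHz = 4.8 kHz.
Distinct values: {4.8 kHz, 5.3 kHz, 11.5 kHz, 15.7 kHz} → 4.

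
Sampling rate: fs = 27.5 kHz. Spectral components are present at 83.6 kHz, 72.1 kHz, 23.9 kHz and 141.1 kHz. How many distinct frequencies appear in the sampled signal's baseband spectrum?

3

fs/2 = 13.75 kHz.
83.6 kHz mod fs = 1.1 kHz.
1.1 kHz ≤ fs/2 = 13.75 kHz, appears at 1.1 kHz.
72.1 kHz mod fs = 17.1 kHz.
17.1 kHz > fs/2 = 13.75 kHz, folds to fs − 17.1 kHz = 10.4 kHz.
23.9 kHz > fs/2 = 13.75 kHz, folds to fs − 23.9 kHz = 3.6 kHz.
141.1 kHz mod fs = 3.6 kHz.
3.6 kHz ≤ fs/2 = 13.75 kHz, appears at 3.6 kHz.
Distinct values: {1.1 kHz, 3.6 kHz, 10.4 kHz} → 3.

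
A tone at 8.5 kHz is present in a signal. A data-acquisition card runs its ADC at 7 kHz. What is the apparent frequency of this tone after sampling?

8.5 kHz mod fs = 1.5 kHz.
1.5 kHz ≤ fs/2 = 3.5 kHz, appears at 1.5 kHz.

1.5 kHz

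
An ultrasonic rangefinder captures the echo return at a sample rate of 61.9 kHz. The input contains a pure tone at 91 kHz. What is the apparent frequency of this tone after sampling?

91 kHz mod fs = 29.1 kHz.
29.1 kHz ≤ fs/2 = 30.95 kHz, appears at 29.1 kHz.

29.1 kHz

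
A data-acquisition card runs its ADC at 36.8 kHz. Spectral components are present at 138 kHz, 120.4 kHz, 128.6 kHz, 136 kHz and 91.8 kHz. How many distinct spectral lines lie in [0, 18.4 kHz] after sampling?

4

fs/2 = 18.4 kHz.
138 kHz mod fs = 27.6 kHz.
27.6 kHz > fs/2 = 18.4 kHz, folds to fs − 27.6 kHz = 9.2 kHz.
120.4 kHz mod fs = 10 kHz.
10 kHz ≤ fs/2 = 18.4 kHz, appears at 10 kHz.
128.6 kHz mod fs = 18.2 kHz.
18.2 kHz ≤ fs/2 = 18.4 kHz, appears at 18.2 kHz.
136 kHz mod fs = 25.6 kHz.
25.6 kHz > fs/2 = 18.4 kHz, folds to fs − 25.6 kHz = 11.2 kHz.
91.8 kHz mod fs = 18.2 kHz.
18.2 kHz ≤ fs/2 = 18.4 kHz, appears at 18.2 kHz.
Distinct values: {9.2 kHz, 10 kHz, 11.2 kHz, 18.2 kHz} → 4.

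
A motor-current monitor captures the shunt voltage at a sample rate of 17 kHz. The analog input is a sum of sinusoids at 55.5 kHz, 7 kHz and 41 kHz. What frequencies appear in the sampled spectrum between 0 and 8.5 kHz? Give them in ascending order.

4.5 kHz, 7 kHz

fs/2 = 8.5 kHz.
55.5 kHz mod fs = 4.5 kHz.
4.5 kHz ≤ fs/2 = 8.5 kHz, appears at 4.5 kHz.
7 kHz ≤ fs/2 = 8.5 kHz, passes unchanged.
41 kHz mod fs = 7 kHz.
7 kHz ≤ fs/2 = 8.5 kHz, appears at 7 kHz.
Distinct values: {4.5 kHz, 7 kHz}.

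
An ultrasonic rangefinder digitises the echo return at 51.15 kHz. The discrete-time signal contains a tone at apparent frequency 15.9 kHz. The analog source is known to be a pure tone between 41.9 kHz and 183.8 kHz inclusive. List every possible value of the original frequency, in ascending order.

Frequencies that alias to 15.9 kHz are k·fs ± 15.9 kHz for integer k ≥ 0.
k=0: 15.9 kHz.
k=1: 35.25 kHz, 67.05 kHz.
k=2: 86.4 kHz, 118.2 kHz.
k=3: 137.55 kHz, 169.35 kHz.
k=4: 188.7 kHz, 220.5 kHz.
Within [41.9 kHz, 183.8 kHz]: 67.05 kHz, 86.4 kHz, 118.2 kHz, 137.55 kHz, 169.35 kHz.

67.05 kHz, 86.4 kHz, 118.2 kHz, 137.55 kHz, 169.35 kHz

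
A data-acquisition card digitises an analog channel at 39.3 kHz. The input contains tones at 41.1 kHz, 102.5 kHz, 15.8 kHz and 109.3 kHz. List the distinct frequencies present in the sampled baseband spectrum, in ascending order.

1.8 kHz, 8.6 kHz, 15.4 kHz, 15.8 kHz

fs/2 = 19.65 kHz.
41.1 kHz mod fs = 1.8 kHz.
1.8 kHz ≤ fs/2 = 19.65 kHz, appears at 1.8 kHz.
102.5 kHz mod fs = 23.9 kHz.
23.9 kHz > fs/2 = 19.65 kHz, folds to fs − 23.9 kHz = 15.4 kHz.
15.8 kHz ≤ fs/2 = 19.65 kHz, passes unchanged.
109.3 kHz mod fs = 30.7 kHz.
30.7 kHz > fs/2 = 19.65 kHz, folds to fs − 30.7 kHz = 8.6 kHz.
Distinct values: {1.8 kHz, 8.6 kHz, 15.4 kHz, 15.8 kHz}.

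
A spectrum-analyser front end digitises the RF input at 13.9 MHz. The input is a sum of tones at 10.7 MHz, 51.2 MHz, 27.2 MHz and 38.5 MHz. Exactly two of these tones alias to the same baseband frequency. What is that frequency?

3.2 MHz

fs/2 = 6.95 MHz.
10.7 MHz > fs/2 = 6.95 MHz, folds to fs − 10.7 MHz = 3.2 MHz.
51.2 MHz mod fs = 9.5 MHz.
9.5 MHz > fs/2 = 6.95 MHz, folds to fs − 9.5 MHz = 4.4 MHz.
27.2 MHz mod fs = 13.3 MHz.
13.3 MHz > fs/2 = 6.95 MHz, folds to fs − 13.3 MHz = 0.6 MHz.
38.5 MHz mod fs = 10.7 MHz.
10.7 MHz > fs/2 = 6.95 MHz, folds to fs − 10.7 MHz = 3.2 MHz.
10.7 MHz and 38.5 MHz both map to 3.2 MHz.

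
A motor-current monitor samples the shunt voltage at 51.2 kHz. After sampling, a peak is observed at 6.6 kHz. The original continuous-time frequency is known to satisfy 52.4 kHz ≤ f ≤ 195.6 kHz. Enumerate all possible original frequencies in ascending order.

Frequencies that alias to 6.6 kHz are k·fs ± 6.6 kHz for integer k ≥ 0.
k=0: 6.6 kHz.
k=1: 44.6 kHz, 57.8 kHz.
k=2: 95.8 kHz, 109 kHz.
k=3: 147 kHz, 160.2 kHz.
k=4: 198.2 kHz, 211.4 kHz.
Within [52.4 kHz, 195.6 kHz]: 57.8 kHz, 95.8 kHz, 109 kHz, 147 kHz, 160.2 kHz.

57.8 kHz, 95.8 kHz, 109 kHz, 147 kHz, 160.2 kHz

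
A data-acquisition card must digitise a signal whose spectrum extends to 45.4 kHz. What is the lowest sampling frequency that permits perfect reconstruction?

Nyquist rate = 2 × 45.4 kHz = 90.8 kHz.

90.8 kHz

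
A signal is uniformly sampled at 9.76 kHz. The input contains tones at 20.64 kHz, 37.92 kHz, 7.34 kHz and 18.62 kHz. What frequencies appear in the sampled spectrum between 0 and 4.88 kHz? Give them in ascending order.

fs/2 = 4.88 kHz.
20.64 kHz mod fs = 1.12 kHz.
1.12 kHz ≤ fs/2 = 4.88 kHz, appears at 1.12 kHz.
37.92 kHz mod fs = 8.64 kHz.
8.64 kHz > fs/2 = 4.88 kHz, folds to fs − 8.64 kHz = 1.12 kHz.
7.34 kHz > fs/2 = 4.88 kHz, folds to fs − 7.34 kHz = 2.42 kHz.
18.62 kHz mod fs = 8.86 kHz.
8.86 kHz > fs/2 = 4.88 kHz, folds to fs − 8.86 kHz = 0.9 kHz.
Distinct values: {0.9 kHz, 1.12 kHz, 2.42 kHz}.

0.9 kHz, 1.12 kHz, 2.42 kHz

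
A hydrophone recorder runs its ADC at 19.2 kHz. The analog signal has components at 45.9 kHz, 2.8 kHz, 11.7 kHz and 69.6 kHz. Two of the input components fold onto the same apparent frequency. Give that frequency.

7.5 kHz

fs/2 = 9.6 kHz.
45.9 kHz mod fs = 7.5 kHz.
7.5 kHz ≤ fs/2 = 9.6 kHz, appears at 7.5 kHz.
2.8 kHz ≤ fs/2 = 9.6 kHz, passes unchanged.
11.7 kHz > fs/2 = 9.6 kHz, folds to fs − 11.7 kHz = 7.5 kHz.
69.6 kHz mod fs = 12 kHz.
12 kHz > fs/2 = 9.6 kHz, folds to fs − 12 kHz = 7.2 kHz.
11.7 kHz and 45.9 kHz both map to 7.5 kHz.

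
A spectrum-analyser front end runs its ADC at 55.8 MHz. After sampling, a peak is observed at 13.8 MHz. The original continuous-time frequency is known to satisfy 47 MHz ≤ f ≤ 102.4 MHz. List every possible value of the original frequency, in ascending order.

69.6 MHz, 97.8 MHz

Frequencies that alias to 13.8 MHz are k·fs ± 13.8 MHz for integer k ≥ 0.
k=0: 13.8 MHz.
k=1: 42 MHz, 69.6 MHz.
k=2: 97.8 MHz, 125.4 MHz.
k=3: 153.6 MHz, 181.2 MHz.
Within [47 MHz, 102.4 MHz]: 69.6 MHz, 97.8 MHz.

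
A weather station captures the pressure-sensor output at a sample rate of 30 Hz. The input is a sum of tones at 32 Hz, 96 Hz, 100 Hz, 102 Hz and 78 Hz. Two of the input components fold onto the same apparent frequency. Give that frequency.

12 Hz

fs/2 = 15 Hz.
32 Hz mod fs = 2 Hz.
2 Hz ≤ fs/2 = 15 Hz, appears at 2 Hz.
96 Hz mod fs = 6 Hz.
6 Hz ≤ fs/2 = 15 Hz, appears at 6 Hz.
100 Hz mod fs = 10 Hz.
10 Hz ≤ fs/2 = 15 Hz, appears at 10 Hz.
102 Hz mod fs = 12 Hz.
12 Hz ≤ fs/2 = 15 Hz, appears at 12 Hz.
78 Hz mod fs = 18 Hz.
18 Hz > fs/2 = 15 Hz, folds to fs − 18 Hz = 12 Hz.
78 Hz and 102 Hz both map to 12 Hz.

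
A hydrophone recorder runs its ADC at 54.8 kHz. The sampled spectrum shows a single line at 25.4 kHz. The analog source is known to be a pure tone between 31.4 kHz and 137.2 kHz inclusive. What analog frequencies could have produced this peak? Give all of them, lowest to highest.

Frequencies that alias to 25.4 kHz are k·fs ± 25.4 kHz for integer k ≥ 0.
k=0: 25.4 kHz.
k=1: 29.4 kHz, 80.2 kHz.
k=2: 84.2 kHz, 135 kHz.
k=3: 139 kHz, 189.8 kHz.
Within [31.4 kHz, 137.2 kHz]: 80.2 kHz, 84.2 kHz, 135 kHz.

80.2 kHz, 84.2 kHz, 135 kHz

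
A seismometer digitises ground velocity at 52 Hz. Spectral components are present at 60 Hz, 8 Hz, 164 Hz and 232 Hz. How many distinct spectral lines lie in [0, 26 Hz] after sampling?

2

fs/2 = 26 Hz.
60 Hz mod fs = 8 Hz.
8 Hz ≤ fs/2 = 26 Hz, appears at 8 Hz.
8 Hz ≤ fs/2 = 26 Hz, passes unchanged.
164 Hz mod fs = 8 Hz.
8 Hz ≤ fs/2 = 26 Hz, appears at 8 Hz.
232 Hz mod fs = 24 Hz.
24 Hz ≤ fs/2 = 26 Hz, appears at 24 Hz.
Distinct values: {8 Hz, 24 Hz} → 2.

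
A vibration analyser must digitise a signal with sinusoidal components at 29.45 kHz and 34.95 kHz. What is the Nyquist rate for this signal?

Highest-frequency component: 34.95 kHz.
Nyquist rate = 2 × 34.95 kHz = 69.9 kHz.

69.9 kHz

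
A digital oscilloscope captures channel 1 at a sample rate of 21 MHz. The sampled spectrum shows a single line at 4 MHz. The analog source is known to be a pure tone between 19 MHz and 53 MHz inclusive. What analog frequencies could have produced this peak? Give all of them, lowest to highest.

Frequencies that alias to 4 MHz are k·fs ± 4 MHz for integer k ≥ 0.
k=0: 4 MHz.
k=1: 17 MHz, 25 MHz.
k=2: 38 MHz, 46 MHz.
k=3: 59 MHz, 67 MHz.
Within [19 MHz, 53 MHz]: 25 MHz, 38 MHz, 46 MHz.

25 MHz, 38 MHz, 46 MHz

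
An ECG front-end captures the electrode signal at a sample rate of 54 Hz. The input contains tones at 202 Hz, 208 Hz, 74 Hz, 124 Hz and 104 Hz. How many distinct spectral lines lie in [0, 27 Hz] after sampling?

5

fs/2 = 27 Hz.
202 Hz mod fs = 40 Hz.
40 Hz > fs/2 = 27 Hz, folds to fs − 40 Hz = 14 Hz.
208 Hz mod fs = 46 Hz.
46 Hz > fs/2 = 27 Hz, folds to fs − 46 Hz = 8 Hz.
74 Hz mod fs = 20 Hz.
20 Hz ≤ fs/2 = 27 Hz, appears at 20 Hz.
124 Hz mod fs = 16 Hz.
16 Hz ≤ fs/2 = 27 Hz, appears at 16 Hz.
104 Hz mod fs = 50 Hz.
50 Hz > fs/2 = 27 Hz, folds to fs − 50 Hz = 4 Hz.
Distinct values: {4 Hz, 8 Hz, 14 Hz, 16 Hz, 20 Hz} → 5.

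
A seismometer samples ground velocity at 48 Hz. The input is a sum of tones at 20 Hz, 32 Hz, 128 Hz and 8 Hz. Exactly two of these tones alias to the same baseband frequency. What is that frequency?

16 Hz

fs/2 = 24 Hz.
20 Hz ≤ fs/2 = 24 Hz, passes unchanged.
32 Hz > fs/2 = 24 Hz, folds to fs − 32 Hz = 16 Hz.
128 Hz mod fs = 32 Hz.
32 Hz > fs/2 = 24 Hz, folds to fs − 32 Hz = 16 Hz.
8 Hz ≤ fs/2 = 24 Hz, passes unchanged.
32 Hz and 128 Hz both map to 16 Hz.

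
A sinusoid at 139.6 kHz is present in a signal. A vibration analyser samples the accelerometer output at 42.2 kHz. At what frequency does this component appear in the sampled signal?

139.6 kHz mod fs = 13 kHz.
13 kHz ≤ fs/2 = 21.1 kHz, appears at 13 kHz.

13 kHz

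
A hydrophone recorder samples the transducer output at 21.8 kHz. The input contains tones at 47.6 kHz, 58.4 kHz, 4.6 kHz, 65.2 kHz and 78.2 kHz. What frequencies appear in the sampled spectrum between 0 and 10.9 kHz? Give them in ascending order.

0.2 kHz, 4 kHz, 4.6 kHz, 7 kHz, 9 kHz

fs/2 = 10.9 kHz.
47.6 kHz mod fs = 4 kHz.
4 kHz ≤ fs/2 = 10.9 kHz, appears at 4 kHz.
58.4 kHz mod fs = 14.8 kHz.
14.8 kHz > fs/2 = 10.9 kHz, folds to fs − 14.8 kHz = 7 kHz.
4.6 kHz ≤ fs/2 = 10.9 kHz, passes unchanged.
65.2 kHz mod fs = 21.6 kHz.
21.6 kHz > fs/2 = 10.9 kHz, folds to fs − 21.6 kHz = 0.2 kHz.
78.2 kHz mod fs = 12.8 kHz.
12.8 kHz > fs/2 = 10.9 kHz, folds to fs − 12.8 kHz = 9 kHz.
Distinct values: {0.2 kHz, 4 kHz, 4.6 kHz, 7 kHz, 9 kHz}.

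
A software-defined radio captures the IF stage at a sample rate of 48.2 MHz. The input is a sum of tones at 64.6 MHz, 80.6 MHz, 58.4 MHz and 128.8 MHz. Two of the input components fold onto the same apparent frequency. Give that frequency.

15.8 MHz

fs/2 = 24.1 MHz.
64.6 MHz mod fs = 16.4 MHz.
16.4 MHz ≤ fs/2 = 24.1 MHz, appears at 16.4 MHz.
80.6 MHz mod fs = 32.4 MHz.
32.4 MHz > fs/2 = 24.1 MHz, folds to fs − 32.4 MHz = 15.8 MHz.
58.4 MHz mod fs = 10.2 MHz.
10.2 MHz ≤ fs/2 = 24.1 MHz, appears at 10.2 MHz.
128.8 MHz mod fs = 32.4 MHz.
32.4 MHz > fs/2 = 24.1 MHz, folds to fs − 32.4 MHz = 15.8 MHz.
80.6 MHz and 128.8 MHz both map to 15.8 MHz.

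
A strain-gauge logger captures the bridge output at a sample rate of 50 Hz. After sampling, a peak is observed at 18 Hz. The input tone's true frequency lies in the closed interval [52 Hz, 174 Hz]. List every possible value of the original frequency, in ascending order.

Frequencies that alias to 18 Hz are k·fs ± 18 Hz for integer k ≥ 0.
k=0: 18 Hz.
k=1: 32 Hz, 68 Hz.
k=2: 82 Hz, 118 Hz.
k=3: 132 Hz, 168 Hz.
k=4: 182 Hz, 218 Hz.
Within [52 Hz, 174 Hz]: 68 Hz, 82 Hz, 118 Hz, 132 Hz, 168 Hz.

68 Hz, 82 Hz, 118 Hz, 132 Hz, 168 Hz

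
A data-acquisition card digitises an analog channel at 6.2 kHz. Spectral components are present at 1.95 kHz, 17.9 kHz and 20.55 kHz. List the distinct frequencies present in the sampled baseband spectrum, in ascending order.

fs/2 = 3.1 kHz.
1.95 kHz ≤ fs/2 = 3.1 kHz, passes unchanged.
17.9 kHz mod fs = 5.5 kHz.
5.5 kHz > fs/2 = 3.1 kHz, folds to fs − 5.5 kHz = 0.7 kHz.
20.55 kHz mod fs = 1.95 kHz.
1.95 kHz ≤ fs/2 = 3.1 kHz, appears at 1.95 kHz.
Distinct values: {0.7 kHz, 1.95 kHz}.

0.7 kHz, 1.95 kHz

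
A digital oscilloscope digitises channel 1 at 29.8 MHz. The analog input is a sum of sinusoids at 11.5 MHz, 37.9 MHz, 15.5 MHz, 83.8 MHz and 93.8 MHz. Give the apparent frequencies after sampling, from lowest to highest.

fs/2 = 14.9 MHz.
11.5 MHz ≤ fs/2 = 14.9 MHz, passes unchanged.
37.9 MHz mod fs = 8.1 MHz.
8.1 MHz ≤ fs/2 = 14.9 MHz, appears at 8.1 MHz.
15.5 MHz > fs/2 = 14.9 MHz, folds to fs − 15.5 MHz = 14.3 MHz.
83.8 MHz mod fs = 24.2 MHz.
24.2 MHz > fs/2 = 14.9 MHz, folds to fs − 24.2 MHz = 5.6 MHz.
93.8 MHz mod fs = 4.4 MHz.
4.4 MHz ≤ fs/2 = 14.9 MHz, appears at 4.4 MHz.
Distinct values: {4.4 MHz, 5.6 MHz, 8.1 MHz, 11.5 MHz, 14.3 MHz}.

4.4 MHz, 5.6 MHz, 8.1 MHz, 11.5 MHz, 14.3 MHz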